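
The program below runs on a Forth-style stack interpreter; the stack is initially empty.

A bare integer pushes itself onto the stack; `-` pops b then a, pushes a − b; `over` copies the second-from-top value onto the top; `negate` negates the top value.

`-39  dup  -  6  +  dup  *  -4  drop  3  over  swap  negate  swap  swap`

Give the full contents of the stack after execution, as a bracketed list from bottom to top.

-39    → -39
dup    → -39 -39
-      → 0
6      → 0 6
+      → 6
dup    → 6 6
*      → 36
-4     → 36 -4
drop   → 36
3      → 36 3
over   → 36 3 36
swap   → 36 36 3
negate → 36 36 -3
swap   → 36 -3 36
swap   → 36 36 -3

[36, 36, -3]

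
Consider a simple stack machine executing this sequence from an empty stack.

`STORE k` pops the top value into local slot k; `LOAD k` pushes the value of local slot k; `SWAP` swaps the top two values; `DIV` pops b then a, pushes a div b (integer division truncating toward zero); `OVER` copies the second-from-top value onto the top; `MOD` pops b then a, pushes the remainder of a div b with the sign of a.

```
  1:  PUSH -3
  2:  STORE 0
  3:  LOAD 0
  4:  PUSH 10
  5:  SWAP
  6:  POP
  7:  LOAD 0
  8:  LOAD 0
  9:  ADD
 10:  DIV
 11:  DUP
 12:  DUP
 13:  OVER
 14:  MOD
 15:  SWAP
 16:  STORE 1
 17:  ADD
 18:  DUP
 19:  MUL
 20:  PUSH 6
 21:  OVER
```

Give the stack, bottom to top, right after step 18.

[-1, -1]

PUSH -3 → [-3]
STORE 0 → []
LOAD 0  → [-3]
PUSH 10 → [-3, 10]
SWAP    → [10, -3]
POP     → [10]
LOAD 0  → [10, -3]
LOAD 0  → [10, -3, -3]
ADD     → [10, -6]
DIV     → [-1]
DUP     → [-1, -1]
DUP     → [-1, -1, -1]
OVER    → [-1, -1, -1, -1]
MOD     → [-1, -1, 0]
SWAP    → [-1, 0, -1]
STORE 1 → [-1, 0]
ADD     → [-1]
DUP     → [-1, -1]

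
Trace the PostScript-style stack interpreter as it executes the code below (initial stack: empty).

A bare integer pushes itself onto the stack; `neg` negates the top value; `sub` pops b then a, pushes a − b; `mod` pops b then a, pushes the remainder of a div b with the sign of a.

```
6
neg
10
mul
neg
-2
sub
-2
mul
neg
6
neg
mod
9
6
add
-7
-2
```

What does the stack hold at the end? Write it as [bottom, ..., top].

[4, 15, -7, -2]

6    [6]
neg  [-6]
10   [-6, 10]
mul  [-60]
neg  [60]
-2   [60, -2]
sub  [62]
-2   [62, -2]
mul  [-124]
neg  [124]
6    [124, 6]
neg  [124, -6]
mod  [4]
9    [4, 9]
6    [4, 9, 6]
add  [4, 15]
-7   [4, 15, -7]
-2   [4, 15, -7, -2]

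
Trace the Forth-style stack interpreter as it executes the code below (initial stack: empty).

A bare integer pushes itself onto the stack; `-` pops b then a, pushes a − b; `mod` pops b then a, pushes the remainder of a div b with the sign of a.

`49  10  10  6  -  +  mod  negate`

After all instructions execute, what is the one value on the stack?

49     -> [49]
10     -> [49, 10]
10     -> [49, 10, 10]
6      -> [49, 10, 10, 6]
-      -> [49, 10, 4]
+      -> [49, 14]
mod    -> [7]
negate -> [-7]

-7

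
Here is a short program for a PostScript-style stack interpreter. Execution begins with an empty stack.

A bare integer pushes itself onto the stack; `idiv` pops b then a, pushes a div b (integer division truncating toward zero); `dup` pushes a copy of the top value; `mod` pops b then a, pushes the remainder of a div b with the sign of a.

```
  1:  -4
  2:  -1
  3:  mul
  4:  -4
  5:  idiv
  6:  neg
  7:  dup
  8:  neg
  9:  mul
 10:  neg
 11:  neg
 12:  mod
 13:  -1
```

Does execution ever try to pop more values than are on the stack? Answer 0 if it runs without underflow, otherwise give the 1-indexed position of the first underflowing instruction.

-4   : [-4]
-1   : [-4, -1]
mul  : [4]
-4   : [4, -4]
idiv : [-1]
neg  : [1]
dup  : [1, 1]
neg  : [1, -1]
mul  : [-1]
neg  : [1]
neg  : [-1]
mod  — needs 2 operands, stack has 1 → underflow

12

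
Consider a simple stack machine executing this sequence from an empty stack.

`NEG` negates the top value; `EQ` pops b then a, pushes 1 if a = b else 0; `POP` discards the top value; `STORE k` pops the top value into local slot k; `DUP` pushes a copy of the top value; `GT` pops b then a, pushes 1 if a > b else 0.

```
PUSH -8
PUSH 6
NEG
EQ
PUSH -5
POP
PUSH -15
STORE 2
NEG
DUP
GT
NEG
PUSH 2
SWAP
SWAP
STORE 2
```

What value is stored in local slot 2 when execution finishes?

PUSH -8  : -8
PUSH 6   : -8 6
NEG      : -8 -6
EQ       : 0
PUSH -5  : 0 -5
POP      : 0
PUSH -15 : 0 -15
STORE 2  : 0
NEG      : 0
DUP      : 0 0
GT       : 0
NEG      : 0
PUSH 2   : 0 2
SWAP     : 2 0
SWAP     : 0 2
STORE 2  : 0

2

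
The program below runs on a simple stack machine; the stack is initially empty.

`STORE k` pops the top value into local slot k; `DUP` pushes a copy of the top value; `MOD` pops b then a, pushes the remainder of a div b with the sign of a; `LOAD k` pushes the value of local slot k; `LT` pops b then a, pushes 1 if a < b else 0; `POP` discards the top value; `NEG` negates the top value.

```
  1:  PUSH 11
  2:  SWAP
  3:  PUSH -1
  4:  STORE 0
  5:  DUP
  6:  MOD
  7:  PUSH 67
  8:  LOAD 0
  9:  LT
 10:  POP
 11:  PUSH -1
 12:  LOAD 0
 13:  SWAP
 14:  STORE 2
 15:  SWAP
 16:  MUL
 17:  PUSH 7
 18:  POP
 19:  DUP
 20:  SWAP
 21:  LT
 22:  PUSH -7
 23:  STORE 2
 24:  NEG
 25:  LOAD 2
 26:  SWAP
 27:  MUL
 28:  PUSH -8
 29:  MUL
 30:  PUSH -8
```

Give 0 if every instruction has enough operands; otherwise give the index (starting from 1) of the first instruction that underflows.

PUSH 11 → [11]
SWAP  — needs 2 operands, stack has 1 → underflow

2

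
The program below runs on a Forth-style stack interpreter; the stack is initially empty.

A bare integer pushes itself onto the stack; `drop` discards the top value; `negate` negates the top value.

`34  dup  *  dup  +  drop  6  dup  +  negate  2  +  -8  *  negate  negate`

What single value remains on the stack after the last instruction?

80

34     → [34]
dup    → [34, 34]
*      → [1156]
dup    → [1156, 1156]
+      → [2312]
drop   → []
6      → [6]
dup    → [6, 6]
+      → [12]
negate → [-12]
2      → [-12, 2]
+      → [-10]
-8     → [-10, -8]
*      → [80]
negate → [-80]
negate → [80]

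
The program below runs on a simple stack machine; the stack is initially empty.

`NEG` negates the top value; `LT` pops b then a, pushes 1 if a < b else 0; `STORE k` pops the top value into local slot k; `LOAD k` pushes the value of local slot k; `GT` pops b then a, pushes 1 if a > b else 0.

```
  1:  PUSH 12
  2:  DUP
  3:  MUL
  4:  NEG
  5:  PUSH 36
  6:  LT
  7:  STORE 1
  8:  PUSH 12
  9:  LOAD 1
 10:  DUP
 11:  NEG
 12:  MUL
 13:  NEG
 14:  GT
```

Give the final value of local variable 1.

PUSH 12  12
DUP      12 12
MUL      144
NEG      -144
PUSH 36  -144 36
LT       1
STORE 1  (empty)
PUSH 12  12
LOAD 1   12 1
DUP      12 1 1
NEG      12 1 -1
MUL      12 -1
NEG      12 1
GT       1

1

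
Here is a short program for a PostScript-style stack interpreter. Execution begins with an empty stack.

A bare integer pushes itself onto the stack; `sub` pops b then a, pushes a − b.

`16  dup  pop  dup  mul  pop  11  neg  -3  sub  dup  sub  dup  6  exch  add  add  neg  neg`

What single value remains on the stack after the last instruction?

6

16   -> 16
dup  -> 16 16
pop  -> 16
dup  -> 16 16
mul  -> 256
pop  -> (empty)
11   -> 11
neg  -> -11
-3   -> -11 -3
sub  -> -8
dup  -> -8 -8
sub  -> 0
dup  -> 0 0
6    -> 0 0 6
exch -> 0 6 0
add  -> 0 6
add  -> 6
neg  -> -6
neg  -> 6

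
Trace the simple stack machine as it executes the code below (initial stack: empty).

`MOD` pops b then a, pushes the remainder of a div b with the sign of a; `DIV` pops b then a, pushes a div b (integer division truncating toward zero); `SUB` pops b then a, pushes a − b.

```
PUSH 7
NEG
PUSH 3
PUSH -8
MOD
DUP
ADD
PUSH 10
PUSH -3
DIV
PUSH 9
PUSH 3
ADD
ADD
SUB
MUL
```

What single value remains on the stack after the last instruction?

PUSH 7  : 7
NEG     : -7
PUSH 3  : -7 3
PUSH -8 : -7 3 -8
MOD     : -7 3
DUP     : -7 3 3
ADD     : -7 6
PUSH 10 : -7 6 10
PUSH -3 : -7 6 10 -3
DIV     : -7 6 -3
PUSH 9  : -7 6 -3 9
PUSH 3  : -7 6 -3 9 3
ADD     : -7 6 -3 12
ADD     : -7 6 9
SUB     : -7 -3
MUL     : 21

21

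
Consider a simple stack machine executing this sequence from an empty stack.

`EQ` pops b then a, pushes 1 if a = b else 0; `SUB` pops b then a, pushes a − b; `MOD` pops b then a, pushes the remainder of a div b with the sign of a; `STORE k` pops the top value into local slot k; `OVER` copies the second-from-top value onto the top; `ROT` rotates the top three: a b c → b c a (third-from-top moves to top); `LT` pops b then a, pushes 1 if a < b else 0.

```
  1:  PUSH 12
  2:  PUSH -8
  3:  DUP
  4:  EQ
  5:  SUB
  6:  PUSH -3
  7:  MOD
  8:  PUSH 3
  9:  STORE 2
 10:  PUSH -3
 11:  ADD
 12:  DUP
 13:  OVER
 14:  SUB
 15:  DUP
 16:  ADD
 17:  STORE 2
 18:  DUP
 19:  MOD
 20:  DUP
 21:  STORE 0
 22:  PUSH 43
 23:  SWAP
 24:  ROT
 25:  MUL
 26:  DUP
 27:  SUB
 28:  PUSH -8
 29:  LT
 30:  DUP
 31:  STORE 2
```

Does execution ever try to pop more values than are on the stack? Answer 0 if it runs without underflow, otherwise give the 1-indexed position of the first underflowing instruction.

PUSH 12  [12]
PUSH -8  [12, -8]
DUP      [12, -8, -8]
EQ       [12, 1]
SUB      [11]
PUSH -3  [11, -3]
MOD      [2]
PUSH 3   [2, 3]
STORE 2  [2]
PUSH -3  [2, -3]
ADD      [-1]
DUP      [-1, -1]
OVER     [-1, -1, -1]
SUB      [-1, 0]
DUP      [-1, 0, 0]
ADD      [-1, 0]
STORE 2  [-1]
DUP      [-1, -1]
MOD      [0]
DUP      [0, 0]
STORE 0  [0]
PUSH 43  [0, 43]
SWAP     [43, 0]
ROT  — needs 3 operands, stack has 2 → underflow

24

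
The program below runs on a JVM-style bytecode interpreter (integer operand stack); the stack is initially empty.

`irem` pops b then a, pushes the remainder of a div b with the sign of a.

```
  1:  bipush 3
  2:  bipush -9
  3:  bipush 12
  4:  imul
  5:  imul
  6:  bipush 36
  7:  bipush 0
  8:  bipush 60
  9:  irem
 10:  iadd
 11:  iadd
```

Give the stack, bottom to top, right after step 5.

bipush 3   [3]
bipush -9  [3, -9]
bipush 12  [3, -9, 12]
imul       [3, -108]
imul       [-324]

[-324]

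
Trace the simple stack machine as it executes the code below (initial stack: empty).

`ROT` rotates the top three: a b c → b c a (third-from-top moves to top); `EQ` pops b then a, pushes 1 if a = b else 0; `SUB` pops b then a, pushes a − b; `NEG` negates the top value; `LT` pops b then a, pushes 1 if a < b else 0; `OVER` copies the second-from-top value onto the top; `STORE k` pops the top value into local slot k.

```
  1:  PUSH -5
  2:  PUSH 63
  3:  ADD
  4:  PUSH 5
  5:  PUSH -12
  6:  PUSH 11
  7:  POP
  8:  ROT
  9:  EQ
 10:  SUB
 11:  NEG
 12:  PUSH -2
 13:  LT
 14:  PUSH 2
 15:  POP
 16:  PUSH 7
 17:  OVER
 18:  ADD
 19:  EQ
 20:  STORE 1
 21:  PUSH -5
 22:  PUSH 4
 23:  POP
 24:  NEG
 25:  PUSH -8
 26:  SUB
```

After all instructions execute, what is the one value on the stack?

13

PUSH -5  -> -5
PUSH 63  -> -5 63
ADD      -> 58
PUSH 5   -> 58 5
PUSH -12 -> 58 5 -12
PUSH 11  -> 58 5 -12 11
POP      -> 58 5 -12
ROT      -> 5 -12 58
EQ       -> 5 0
SUB      -> 5
NEG      -> -5
PUSH -2  -> -5 -2
LT       -> 1
PUSH 2   -> 1 2
POP      -> 1
PUSH 7   -> 1 7
OVER     -> 1 7 1
ADD      -> 1 8
EQ       -> 0
STORE 1  -> (empty)
PUSH -5  -> -5
PUSH 4   -> -5 4
POP      -> -5
NEG      -> 5
PUSH -8  -> 5 -8
SUB      -> 13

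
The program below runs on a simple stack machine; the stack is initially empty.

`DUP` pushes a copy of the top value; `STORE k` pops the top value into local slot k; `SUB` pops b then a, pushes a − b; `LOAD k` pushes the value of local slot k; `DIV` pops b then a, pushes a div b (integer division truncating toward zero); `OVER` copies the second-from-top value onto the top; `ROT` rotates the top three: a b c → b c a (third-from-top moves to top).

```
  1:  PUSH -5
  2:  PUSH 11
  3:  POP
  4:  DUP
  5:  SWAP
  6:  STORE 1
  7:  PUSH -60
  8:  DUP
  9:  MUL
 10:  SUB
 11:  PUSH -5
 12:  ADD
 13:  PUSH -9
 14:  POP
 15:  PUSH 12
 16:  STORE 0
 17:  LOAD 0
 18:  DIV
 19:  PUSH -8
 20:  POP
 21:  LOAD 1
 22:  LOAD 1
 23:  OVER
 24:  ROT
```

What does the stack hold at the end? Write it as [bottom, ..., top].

[-300, -5, -5, -5]

PUSH -5  → [-5]
PUSH 11  → [-5, 11]
POP      → [-5]
DUP      → [-5, -5]
SWAP     → [-5, -5]
STORE 1  → [-5]
PUSH -60 → [-5, -60]
DUP      → [-5, -60, -60]
MUL      → [-5, 3600]
SUB      → [-3605]
PUSH -5  → [-3605, -5]
ADD      → [-3610]
PUSH -9  → [-3610, -9]
POP      → [-3610]
PUSH 12  → [-3610, 12]
STORE 0  → [-3610]
LOAD 0   → [-3610, 12]
DIV      → [-300]
PUSH -8  → [-300, -8]
POP      → [-300]
LOAD 1   → [-300, -5]
LOAD 1   → [-300, -5, -5]
OVER     → [-300, -5, -5, -5]
ROT      → [-300, -5, -5, -5]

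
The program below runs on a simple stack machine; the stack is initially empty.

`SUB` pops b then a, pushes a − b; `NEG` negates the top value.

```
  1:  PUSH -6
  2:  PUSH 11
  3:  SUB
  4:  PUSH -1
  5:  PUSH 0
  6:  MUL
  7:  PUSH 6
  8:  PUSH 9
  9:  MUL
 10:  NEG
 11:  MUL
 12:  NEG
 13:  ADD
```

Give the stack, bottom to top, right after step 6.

[-17, 0]

PUSH -6  [-6]
PUSH 11  [-6, 11]
SUB      [-17]
PUSH -1  [-17, -1]
PUSH 0   [-17, -1, 0]
MUL      [-17, 0]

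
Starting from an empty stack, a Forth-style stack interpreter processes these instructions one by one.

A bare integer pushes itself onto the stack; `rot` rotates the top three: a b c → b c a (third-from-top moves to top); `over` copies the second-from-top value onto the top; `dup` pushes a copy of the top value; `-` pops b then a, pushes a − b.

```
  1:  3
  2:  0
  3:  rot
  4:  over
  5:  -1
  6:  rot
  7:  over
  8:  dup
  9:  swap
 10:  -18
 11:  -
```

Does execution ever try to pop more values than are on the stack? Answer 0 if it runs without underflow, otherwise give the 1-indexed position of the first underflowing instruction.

3  3
0  3 0
rot  — needs 3 operands, stack has 2 → underflow

3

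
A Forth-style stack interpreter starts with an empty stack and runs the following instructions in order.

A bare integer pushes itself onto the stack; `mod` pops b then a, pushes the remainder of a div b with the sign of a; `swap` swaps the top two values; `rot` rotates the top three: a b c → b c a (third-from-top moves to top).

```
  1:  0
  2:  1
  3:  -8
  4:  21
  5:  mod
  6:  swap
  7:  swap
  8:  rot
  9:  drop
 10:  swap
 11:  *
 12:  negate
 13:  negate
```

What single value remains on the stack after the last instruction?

-8

0      : [0]
1      : [0, 1]
-8     : [0, 1, -8]
21     : [0, 1, -8, 21]
mod    : [0, 1, -8]
swap   : [0, -8, 1]
swap   : [0, 1, -8]
rot    : [1, -8, 0]
drop   : [1, -8]
swap   : [-8, 1]
*      : [-8]
negate : [8]
negate : [-8]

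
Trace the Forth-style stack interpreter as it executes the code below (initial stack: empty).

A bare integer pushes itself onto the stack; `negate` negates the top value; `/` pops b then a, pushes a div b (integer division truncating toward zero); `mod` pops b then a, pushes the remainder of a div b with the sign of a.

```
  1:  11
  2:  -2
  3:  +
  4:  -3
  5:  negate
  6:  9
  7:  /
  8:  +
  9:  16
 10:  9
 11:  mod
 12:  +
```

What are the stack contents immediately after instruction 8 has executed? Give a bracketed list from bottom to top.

[9]

11      [11]
-2      [11, -2]
+       [9]
-3      [9, -3]
negate  [9, 3]
9       [9, 3, 9]
/       [9, 0]
+       [9]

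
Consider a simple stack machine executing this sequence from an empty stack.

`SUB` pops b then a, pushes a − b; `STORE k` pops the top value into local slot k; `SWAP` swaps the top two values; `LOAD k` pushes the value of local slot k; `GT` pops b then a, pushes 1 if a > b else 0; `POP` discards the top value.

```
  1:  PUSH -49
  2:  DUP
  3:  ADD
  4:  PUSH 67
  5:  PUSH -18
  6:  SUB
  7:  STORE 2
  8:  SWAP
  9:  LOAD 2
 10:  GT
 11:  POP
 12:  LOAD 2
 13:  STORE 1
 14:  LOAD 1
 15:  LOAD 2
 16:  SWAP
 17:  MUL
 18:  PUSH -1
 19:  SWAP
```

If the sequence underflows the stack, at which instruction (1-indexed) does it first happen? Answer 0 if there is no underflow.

PUSH -49  [-49]
DUP       [-49, -49]
ADD       [-98]
PUSH 67   [-98, 67]
PUSH -18  [-98, 67, -18]
SUB       [-98, 85]
STORE 2   [-98]
SWAP  — needs 2 operands, stack has 1 → underflow

8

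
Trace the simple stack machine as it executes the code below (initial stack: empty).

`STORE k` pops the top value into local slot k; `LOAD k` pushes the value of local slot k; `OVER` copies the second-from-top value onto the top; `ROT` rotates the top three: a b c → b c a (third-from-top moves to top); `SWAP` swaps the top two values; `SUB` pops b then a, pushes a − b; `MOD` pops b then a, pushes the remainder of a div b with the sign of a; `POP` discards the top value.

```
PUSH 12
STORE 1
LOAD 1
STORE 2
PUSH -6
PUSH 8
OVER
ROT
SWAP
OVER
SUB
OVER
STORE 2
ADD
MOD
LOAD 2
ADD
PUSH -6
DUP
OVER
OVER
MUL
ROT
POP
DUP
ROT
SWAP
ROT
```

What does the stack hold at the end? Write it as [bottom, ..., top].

[-4, -6, 36, 36]

PUSH 12 → 12
STORE 1 → (empty)
LOAD 1  → 12
STORE 2 → (empty)
PUSH -6 → -6
PUSH 8  → -6 8
OVER    → -6 8 -6
ROT     → 8 -6 -6
SWAP    → 8 -6 -6
OVER    → 8 -6 -6 -6
SUB     → 8 -6 0
OVER    → 8 -6 0 -6
STORE 2 → 8 -6 0
ADD     → 8 -6
MOD     → 2
LOAD 2  → 2 -6
ADD     → -4
PUSH -6 → -4 -6
DUP     → -4 -6 -6
OVER    → -4 -6 -6 -6
OVER    → -4 -6 -6 -6 -6
MUL     → -4 -6 -6 36
ROT     → -4 -6 36 -6
POP     → -4 -6 36
DUP     → -4 -6 36 36
ROT     → -4 36 36 -6
SWAP    → -4 36 -6 36
ROT     → -4 -6 36 36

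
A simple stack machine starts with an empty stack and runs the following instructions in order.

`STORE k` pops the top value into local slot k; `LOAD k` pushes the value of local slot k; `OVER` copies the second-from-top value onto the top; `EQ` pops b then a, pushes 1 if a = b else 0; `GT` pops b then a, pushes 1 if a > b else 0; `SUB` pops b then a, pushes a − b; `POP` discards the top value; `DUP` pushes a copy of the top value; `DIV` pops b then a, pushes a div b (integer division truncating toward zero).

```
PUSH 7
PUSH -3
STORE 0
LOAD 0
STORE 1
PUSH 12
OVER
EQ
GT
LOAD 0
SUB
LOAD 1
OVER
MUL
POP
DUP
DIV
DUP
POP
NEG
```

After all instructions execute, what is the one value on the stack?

PUSH 7  → 7
PUSH -3 → 7 -3
STORE 0 → 7
LOAD 0  → 7 -3
STORE 1 → 7
PUSH 12 → 7 12
OVER    → 7 12 7
EQ      → 7 0
GT      → 1
LOAD 0  → 1 -3
SUB     → 4
LOAD 1  → 4 -3
OVER    → 4 -3 4
MUL     → 4 -12
POP     → 4
DUP     → 4 4
DIV     → 1
DUP     → 1 1
POP     → 1
NEG     → -1

-1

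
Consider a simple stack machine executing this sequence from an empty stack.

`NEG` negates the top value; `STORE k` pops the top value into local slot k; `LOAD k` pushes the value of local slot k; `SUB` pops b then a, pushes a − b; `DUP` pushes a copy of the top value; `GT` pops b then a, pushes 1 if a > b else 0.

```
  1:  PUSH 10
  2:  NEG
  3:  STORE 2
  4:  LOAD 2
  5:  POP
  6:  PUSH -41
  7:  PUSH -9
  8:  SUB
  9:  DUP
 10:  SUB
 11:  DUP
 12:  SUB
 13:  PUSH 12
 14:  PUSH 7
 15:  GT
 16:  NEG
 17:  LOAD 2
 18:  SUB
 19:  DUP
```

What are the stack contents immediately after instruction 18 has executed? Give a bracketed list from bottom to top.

[0, 9]

PUSH 10  : 10
NEG      : -10
STORE 2  : (empty)
LOAD 2   : -10
POP      : (empty)
PUSH -41 : -41
PUSH -9  : -41 -9
SUB      : -32
DUP      : -32 -32
SUB      : 0
DUP      : 0 0
SUB      : 0
PUSH 12  : 0 12
PUSH 7   : 0 12 7
GT       : 0 1
NEG      : 0 -1
LOAD 2   : 0 -1 -10
SUB      : 0 9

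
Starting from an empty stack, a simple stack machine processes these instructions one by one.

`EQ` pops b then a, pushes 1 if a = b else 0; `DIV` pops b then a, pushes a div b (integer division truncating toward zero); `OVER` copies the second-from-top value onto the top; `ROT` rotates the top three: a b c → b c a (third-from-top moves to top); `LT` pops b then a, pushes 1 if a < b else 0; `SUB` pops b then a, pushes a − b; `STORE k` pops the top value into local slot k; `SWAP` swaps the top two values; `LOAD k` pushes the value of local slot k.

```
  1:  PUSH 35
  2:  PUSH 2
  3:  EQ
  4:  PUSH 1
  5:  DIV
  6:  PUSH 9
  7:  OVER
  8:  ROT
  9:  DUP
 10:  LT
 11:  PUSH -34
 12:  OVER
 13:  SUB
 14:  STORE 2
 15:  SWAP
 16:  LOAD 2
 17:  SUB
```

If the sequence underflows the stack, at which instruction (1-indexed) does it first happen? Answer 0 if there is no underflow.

PUSH 35  -> 35
PUSH 2   -> 35 2
EQ       -> 0
PUSH 1   -> 0 1
DIV      -> 0
PUSH 9   -> 0 9
OVER     -> 0 9 0
ROT      -> 9 0 0
DUP      -> 9 0 0 0
LT       -> 9 0 0
PUSH -34 -> 9 0 0 -34
OVER     -> 9 0 0 -34 0
SUB      -> 9 0 0 -34
STORE 2  -> 9 0 0
SWAP     -> 9 0 0
LOAD 2   -> 9 0 0 -34
SUB      -> 9 0 34

0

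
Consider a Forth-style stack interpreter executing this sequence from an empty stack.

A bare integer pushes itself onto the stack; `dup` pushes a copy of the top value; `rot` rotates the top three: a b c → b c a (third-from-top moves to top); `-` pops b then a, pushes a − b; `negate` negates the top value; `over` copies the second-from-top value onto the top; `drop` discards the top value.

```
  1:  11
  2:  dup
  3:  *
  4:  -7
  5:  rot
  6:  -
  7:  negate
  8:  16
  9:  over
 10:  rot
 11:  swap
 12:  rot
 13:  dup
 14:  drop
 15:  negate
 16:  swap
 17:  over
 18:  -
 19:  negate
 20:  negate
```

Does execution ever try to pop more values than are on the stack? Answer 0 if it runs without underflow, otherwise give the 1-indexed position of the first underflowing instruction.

5

11   11
dup  11 11
*    121
-7   121 -7
rot  — needs 3 operands, stack has 2 → underflow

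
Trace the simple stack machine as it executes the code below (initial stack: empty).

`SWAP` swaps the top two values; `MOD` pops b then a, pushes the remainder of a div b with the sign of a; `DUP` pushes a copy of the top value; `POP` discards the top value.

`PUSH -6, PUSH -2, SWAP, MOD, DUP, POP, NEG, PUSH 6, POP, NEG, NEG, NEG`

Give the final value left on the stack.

-2

PUSH -6 → -6
PUSH -2 → -6 -2
SWAP    → -2 -6
MOD     → -2
DUP     → -2 -2
POP     → -2
NEG     → 2
PUSH 6  → 2 6
POP     → 2
NEG     → -2
NEG     → 2
NEG     → -2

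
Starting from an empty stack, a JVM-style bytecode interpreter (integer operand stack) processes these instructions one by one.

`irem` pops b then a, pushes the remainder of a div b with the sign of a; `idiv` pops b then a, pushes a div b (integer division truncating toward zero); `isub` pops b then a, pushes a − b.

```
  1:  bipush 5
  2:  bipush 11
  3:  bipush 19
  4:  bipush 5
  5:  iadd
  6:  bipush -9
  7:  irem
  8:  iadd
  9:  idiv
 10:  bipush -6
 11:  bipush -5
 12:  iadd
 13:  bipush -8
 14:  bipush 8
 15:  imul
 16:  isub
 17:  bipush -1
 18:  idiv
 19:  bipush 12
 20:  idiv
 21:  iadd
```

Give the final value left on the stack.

bipush 5  → [5]
bipush 11 → [5, 11]
bipush 19 → [5, 11, 19]
bipush 5  → [5, 11, 19, 5]
iadd      → [5, 11, 24]
bipush -9 → [5, 11, 24, -9]
irem      → [5, 11, 6]
iadd      → [5, 17]
idiv      → [0]
bipush -6 → [0, -6]
bipush -5 → [0, -6, -5]
iadd      → [0, -11]
bipush -8 → [0, -11, -8]
bipush 8  → [0, -11, -8, 8]
imul      → [0, -11, -64]
isub      → [0, 53]
bipush -1 → [0, 53, -1]
idiv      → [0, -53]
bipush 12 → [0, -53, 12]
idiv      → [0, -4]
iadd      → [-4]

-4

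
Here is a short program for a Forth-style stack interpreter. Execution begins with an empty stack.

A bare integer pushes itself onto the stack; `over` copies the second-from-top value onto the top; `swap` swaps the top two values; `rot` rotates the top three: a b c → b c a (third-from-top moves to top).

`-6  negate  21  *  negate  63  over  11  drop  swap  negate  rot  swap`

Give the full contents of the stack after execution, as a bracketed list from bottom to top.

-6      [-6]
negate  [6]
21      [6, 21]
*       [126]
negate  [-126]
63      [-126, 63]
over    [-126, 63, -126]
11      [-126, 63, -126, 11]
drop    [-126, 63, -126]
swap    [-126, -126, 63]
negate  [-126, -126, -63]
rot     [-126, -63, -126]
swap    [-126, -126, -63]

[-126, -126, -63]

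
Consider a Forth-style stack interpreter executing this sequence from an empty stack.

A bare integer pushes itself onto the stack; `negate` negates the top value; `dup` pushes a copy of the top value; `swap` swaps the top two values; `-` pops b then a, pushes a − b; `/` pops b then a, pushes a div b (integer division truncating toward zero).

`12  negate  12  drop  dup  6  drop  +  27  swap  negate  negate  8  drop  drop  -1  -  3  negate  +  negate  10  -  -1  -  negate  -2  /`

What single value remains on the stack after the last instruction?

-17

12      [12]
negate  [-12]
12      [-12, 12]
drop    [-12]
dup     [-12, -12]
6       [-12, -12, 6]
drop    [-12, -12]
+       [-24]
27      [-24, 27]
swap    [27, -24]
negate  [27, 24]
negate  [27, -24]
8       [27, -24, 8]
drop    [27, -24]
drop    [27]
-1      [27, -1]
-       [28]
3       [28, 3]
negate  [28, -3]
+       [25]
negate  [-25]
10      [-25, 10]
-       [-35]
-1      [-35, -1]
-       [-34]
negate  [34]
-2      [34, -2]
/       [-17]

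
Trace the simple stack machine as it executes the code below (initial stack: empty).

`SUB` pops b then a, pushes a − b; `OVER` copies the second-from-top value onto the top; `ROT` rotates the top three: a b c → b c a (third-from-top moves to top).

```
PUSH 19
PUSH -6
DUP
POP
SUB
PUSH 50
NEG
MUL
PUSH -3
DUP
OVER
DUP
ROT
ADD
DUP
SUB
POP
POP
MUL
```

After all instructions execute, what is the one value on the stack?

PUSH 19 -> [19]
PUSH -6 -> [19, -6]
DUP     -> [19, -6, -6]
POP     -> [19, -6]
SUB     -> [25]
PUSH 50 -> [25, 50]
NEG     -> [25, -50]
MUL     -> [-1250]
PUSH -3 -> [-1250, -3]
DUP     -> [-1250, -3, -3]
OVER    -> [-1250, -3, -3, -3]
DUP     -> [-1250, -3, -3, -3, -3]
ROT     -> [-1250, -3, -3, -3, -3]
ADD     -> [-1250, -3, -3, -6]
DUP     -> [-1250, -3, -3, -6, -6]
SUB     -> [-1250, -3, -3, 0]
POP     -> [-1250, -3, -3]
POP     -> [-1250, -3]
MUL     -> [3750]

3750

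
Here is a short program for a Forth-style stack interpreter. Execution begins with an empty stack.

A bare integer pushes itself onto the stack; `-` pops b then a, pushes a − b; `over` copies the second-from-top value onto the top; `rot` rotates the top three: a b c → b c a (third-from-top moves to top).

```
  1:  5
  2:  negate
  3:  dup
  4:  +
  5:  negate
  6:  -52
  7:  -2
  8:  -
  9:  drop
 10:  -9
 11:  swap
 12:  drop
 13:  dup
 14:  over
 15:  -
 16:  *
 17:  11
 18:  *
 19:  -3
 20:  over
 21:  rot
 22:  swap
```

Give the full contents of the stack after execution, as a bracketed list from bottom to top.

[-3, 0, 0]

5      : 5
negate : -5
dup    : -5 -5
+      : -10
negate : 10
-52    : 10 -52
-2     : 10 -52 -2
-      : 10 -50
drop   : 10
-9     : 10 -9
swap   : -9 10
drop   : -9
dup    : -9 -9
over   : -9 -9 -9
-      : -9 0
*      : 0
11     : 0 11
*      : 0
-3     : 0 -3
over   : 0 -3 0
rot    : -3 0 0
swap   : -3 0 0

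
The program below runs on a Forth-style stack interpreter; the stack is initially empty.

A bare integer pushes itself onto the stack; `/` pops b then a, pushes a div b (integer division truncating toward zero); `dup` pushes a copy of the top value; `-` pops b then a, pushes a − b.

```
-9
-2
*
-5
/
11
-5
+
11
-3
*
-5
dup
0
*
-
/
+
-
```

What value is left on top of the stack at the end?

-9  -> [-9]
-2  -> [-9, -2]
*   -> [18]
-5  -> [18, -5]
/   -> [-3]
11  -> [-3, 11]
-5  -> [-3, 11, -5]
+   -> [-3, 6]
11  -> [-3, 6, 11]
-3  -> [-3, 6, 11, -3]
*   -> [-3, 6, -33]
-5  -> [-3, 6, -33, -5]
dup -> [-3, 6, -33, -5, -5]
0   -> [-3, 6, -33, -5, -5, 0]
*   -> [-3, 6, -33, -5, 0]
-   -> [-3, 6, -33, -5]
/   -> [-3, 6, 6]
+   -> [-3, 12]
-   -> [-15]

-15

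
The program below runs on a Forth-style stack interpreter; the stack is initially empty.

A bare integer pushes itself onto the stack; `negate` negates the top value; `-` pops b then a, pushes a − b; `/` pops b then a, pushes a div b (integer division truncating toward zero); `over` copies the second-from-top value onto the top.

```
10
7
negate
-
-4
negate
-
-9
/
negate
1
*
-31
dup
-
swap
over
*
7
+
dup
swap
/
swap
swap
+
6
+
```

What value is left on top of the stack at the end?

10     → 10
7      → 10 7
negate → 10 -7
-      → 17
-4     → 17 -4
negate → 17 4
-      → 13
-9     → 13 -9
/      → -1
negate → 1
1      → 1 1
*      → 1
-31    → 1 -31
dup    → 1 -31 -31
-      → 1 0
swap   → 0 1
over   → 0 1 0
*      → 0 0
7      → 0 0 7
+      → 0 7
dup    → 0 7 7
swap   → 0 7 7
/      → 0 1
swap   → 1 0
swap   → 0 1
+      → 1
6      → 1 6
+      → 7

7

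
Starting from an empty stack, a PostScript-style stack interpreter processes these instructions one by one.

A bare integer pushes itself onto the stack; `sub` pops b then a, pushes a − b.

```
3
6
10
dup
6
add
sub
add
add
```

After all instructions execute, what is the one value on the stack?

3   → 3
6   → 3 6
10  → 3 6 10
dup → 3 6 10 10
6   → 3 6 10 10 6
add → 3 6 10 16
sub → 3 6 -6
add → 3 0
add → 3

3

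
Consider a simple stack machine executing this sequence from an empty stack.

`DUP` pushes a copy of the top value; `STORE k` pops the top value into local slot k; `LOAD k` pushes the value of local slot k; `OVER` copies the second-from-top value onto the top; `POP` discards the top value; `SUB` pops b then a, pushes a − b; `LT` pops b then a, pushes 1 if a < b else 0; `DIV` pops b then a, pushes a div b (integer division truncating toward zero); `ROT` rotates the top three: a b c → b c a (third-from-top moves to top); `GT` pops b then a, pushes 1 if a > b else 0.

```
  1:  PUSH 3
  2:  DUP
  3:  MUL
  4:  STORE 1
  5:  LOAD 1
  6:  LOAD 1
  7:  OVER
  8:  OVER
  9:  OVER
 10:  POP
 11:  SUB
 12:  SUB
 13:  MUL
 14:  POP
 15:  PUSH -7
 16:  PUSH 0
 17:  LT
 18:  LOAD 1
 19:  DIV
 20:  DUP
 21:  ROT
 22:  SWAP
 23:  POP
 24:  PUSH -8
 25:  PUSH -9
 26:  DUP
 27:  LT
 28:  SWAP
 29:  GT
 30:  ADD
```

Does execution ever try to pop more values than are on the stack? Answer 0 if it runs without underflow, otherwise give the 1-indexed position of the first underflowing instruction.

21

PUSH 3  → [3]
DUP     → [3, 3]
MUL     → [9]
STORE 1 → []
LOAD 1  → [9]
LOAD 1  → [9, 9]
OVER    → [9, 9, 9]
OVER    → [9, 9, 9, 9]
OVER    → [9, 9, 9, 9, 9]
POP     → [9, 9, 9, 9]
SUB     → [9, 9, 0]
SUB     → [9, 9]
MUL     → [81]
POP     → []
PUSH -7 → [-7]
PUSH 0  → [-7, 0]
LT      → [1]
LOAD 1  → [1, 9]
DIV     → [0]
DUP     → [0, 0]
ROT  — needs 3 operands, stack has 2 → underflow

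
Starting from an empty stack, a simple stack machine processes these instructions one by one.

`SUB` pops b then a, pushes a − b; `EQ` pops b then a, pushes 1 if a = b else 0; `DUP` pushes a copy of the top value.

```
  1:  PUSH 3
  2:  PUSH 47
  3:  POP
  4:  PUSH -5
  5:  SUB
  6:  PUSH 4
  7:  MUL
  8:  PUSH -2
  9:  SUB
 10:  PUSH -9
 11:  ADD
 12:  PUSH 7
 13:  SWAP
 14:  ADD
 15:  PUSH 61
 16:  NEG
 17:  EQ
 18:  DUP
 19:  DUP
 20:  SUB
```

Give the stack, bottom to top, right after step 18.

[0, 0]

PUSH 3   [3]
PUSH 47  [3, 47]
POP      [3]
PUSH -5  [3, -5]
SUB      [8]
PUSH 4   [8, 4]
MUL      [32]
PUSH -2  [32, -2]
SUB      [34]
PUSH -9  [34, -9]
ADD      [25]
PUSH 7   [25, 7]
SWAP     [7, 25]
ADD      [32]
PUSH 61  [32, 61]
NEG      [32, -61]
EQ       [0]
DUP      [0, 0]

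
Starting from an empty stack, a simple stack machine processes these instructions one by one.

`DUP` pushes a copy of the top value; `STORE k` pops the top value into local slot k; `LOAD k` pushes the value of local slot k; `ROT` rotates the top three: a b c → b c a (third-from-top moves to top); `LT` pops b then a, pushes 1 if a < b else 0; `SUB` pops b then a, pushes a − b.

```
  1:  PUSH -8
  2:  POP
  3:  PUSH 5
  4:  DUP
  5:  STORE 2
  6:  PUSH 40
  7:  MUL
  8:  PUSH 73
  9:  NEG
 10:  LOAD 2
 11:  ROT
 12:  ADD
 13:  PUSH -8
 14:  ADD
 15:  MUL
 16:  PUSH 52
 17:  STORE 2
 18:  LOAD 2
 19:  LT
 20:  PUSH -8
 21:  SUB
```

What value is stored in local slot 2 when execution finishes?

PUSH -8 -> [-8]
POP     -> []
PUSH 5  -> [5]
DUP     -> [5, 5]
STORE 2 -> [5]
PUSH 40 -> [5, 40]
MUL     -> [200]
PUSH 73 -> [200, 73]
NEG     -> [200, -73]
LOAD 2  -> [200, -73, 5]
ROT     -> [-73, 5, 200]
ADD     -> [-73, 205]
PUSH -8 -> [-73, 205, -8]
ADD     -> [-73, 197]
MUL     -> [-14381]
PUSH 52 -> [-14381, 52]
STORE 2 -> [-14381]
LOAD 2  -> [-14381, 52]
LT      -> [1]
PUSH -8 -> [1, -8]
SUB     -> [9]

52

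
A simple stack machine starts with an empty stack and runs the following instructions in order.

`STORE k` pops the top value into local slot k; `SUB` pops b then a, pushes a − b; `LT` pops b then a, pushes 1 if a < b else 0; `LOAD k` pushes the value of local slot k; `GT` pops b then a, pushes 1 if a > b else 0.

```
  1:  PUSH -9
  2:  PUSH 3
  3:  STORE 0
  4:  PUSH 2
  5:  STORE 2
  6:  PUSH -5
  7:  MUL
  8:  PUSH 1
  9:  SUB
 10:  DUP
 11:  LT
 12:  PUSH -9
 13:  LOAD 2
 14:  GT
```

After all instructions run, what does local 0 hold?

3

PUSH -9 : [-9]
PUSH 3  : [-9, 3]
STORE 0 : [-9]
PUSH 2  : [-9, 2]
STORE 2 : [-9]
PUSH -5 : [-9, -5]
MUL     : [45]
PUSH 1  : [45, 1]
SUB     : [44]
DUP     : [44, 44]
LT      : [0]
PUSH -9 : [0, -9]
LOAD 2  : [0, -9, 2]
GT      : [0, 0]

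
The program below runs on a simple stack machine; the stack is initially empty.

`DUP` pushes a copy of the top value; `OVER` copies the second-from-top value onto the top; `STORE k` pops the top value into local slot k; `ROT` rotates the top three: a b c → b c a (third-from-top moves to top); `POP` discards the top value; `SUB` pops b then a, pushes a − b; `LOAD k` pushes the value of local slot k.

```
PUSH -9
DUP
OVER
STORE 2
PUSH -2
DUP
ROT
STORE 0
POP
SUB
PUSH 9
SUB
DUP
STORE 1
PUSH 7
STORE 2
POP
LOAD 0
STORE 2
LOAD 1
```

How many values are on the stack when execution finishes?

1

PUSH -9 → -9
DUP     → -9 -9
OVER    → -9 -9 -9
STORE 2 → -9 -9
PUSH -2 → -9 -9 -2
DUP     → -9 -9 -2 -2
ROT     → -9 -2 -2 -9
STORE 0 → -9 -2 -2
POP     → -9 -2
SUB     → -7
PUSH 9  → -7 9
SUB     → -16
DUP     → -16 -16
STORE 1 → -16
PUSH 7  → -16 7
STORE 2 → -16
POP     → (empty)
LOAD 0  → -9
STORE 2 → (empty)
LOAD 1  → -16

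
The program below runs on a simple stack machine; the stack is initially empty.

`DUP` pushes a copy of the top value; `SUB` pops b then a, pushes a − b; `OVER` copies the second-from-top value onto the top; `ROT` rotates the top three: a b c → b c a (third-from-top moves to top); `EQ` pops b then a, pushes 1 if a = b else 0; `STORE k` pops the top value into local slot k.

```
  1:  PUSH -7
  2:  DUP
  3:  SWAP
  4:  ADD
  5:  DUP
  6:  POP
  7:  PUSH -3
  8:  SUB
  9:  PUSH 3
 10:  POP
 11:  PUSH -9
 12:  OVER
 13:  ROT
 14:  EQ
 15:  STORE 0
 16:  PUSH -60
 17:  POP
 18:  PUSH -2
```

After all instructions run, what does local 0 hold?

PUSH -7  : [-7]
DUP      : [-7, -7]
SWAP     : [-7, -7]
ADD      : [-14]
DUP      : [-14, -14]
POP      : [-14]
PUSH -3  : [-14, -3]
SUB      : [-11]
PUSH 3   : [-11, 3]
POP      : [-11]
PUSH -9  : [-11, -9]
OVER     : [-11, -9, -11]
ROT      : [-9, -11, -11]
EQ       : [-9, 1]
STORE 0  : [-9]
PUSH -60 : [-9, -60]
POP      : [-9]
PUSH -2  : [-9, -2]

1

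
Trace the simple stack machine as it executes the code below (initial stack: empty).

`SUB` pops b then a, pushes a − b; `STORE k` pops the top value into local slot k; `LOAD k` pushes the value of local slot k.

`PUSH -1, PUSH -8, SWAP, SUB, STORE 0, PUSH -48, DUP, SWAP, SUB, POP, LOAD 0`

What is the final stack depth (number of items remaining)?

PUSH -1  -> -1
PUSH -8  -> -1 -8
SWAP     -> -8 -1
SUB      -> -7
STORE 0  -> (empty)
PUSH -48 -> -48
DUP      -> -48 -48
SWAP     -> -48 -48
SUB      -> 0
POP      -> (empty)
LOAD 0   -> -7

1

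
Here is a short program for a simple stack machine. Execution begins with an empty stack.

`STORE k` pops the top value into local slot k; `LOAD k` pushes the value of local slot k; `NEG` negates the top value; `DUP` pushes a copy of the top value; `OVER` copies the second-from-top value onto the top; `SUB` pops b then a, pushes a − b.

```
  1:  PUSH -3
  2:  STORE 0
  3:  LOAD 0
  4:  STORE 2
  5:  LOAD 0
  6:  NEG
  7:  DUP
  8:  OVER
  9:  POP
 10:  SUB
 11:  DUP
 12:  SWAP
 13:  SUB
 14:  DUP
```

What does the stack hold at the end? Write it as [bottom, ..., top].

[0, 0]

PUSH -3 -> [-3]
STORE 0 -> []
LOAD 0  -> [-3]
STORE 2 -> []
LOAD 0  -> [-3]
NEG     -> [3]
DUP     -> [3, 3]
OVER    -> [3, 3, 3]
POP     -> [3, 3]
SUB     -> [0]
DUP     -> [0, 0]
SWAP    -> [0, 0]
SUB     -> [0]
DUP     -> [0, 0]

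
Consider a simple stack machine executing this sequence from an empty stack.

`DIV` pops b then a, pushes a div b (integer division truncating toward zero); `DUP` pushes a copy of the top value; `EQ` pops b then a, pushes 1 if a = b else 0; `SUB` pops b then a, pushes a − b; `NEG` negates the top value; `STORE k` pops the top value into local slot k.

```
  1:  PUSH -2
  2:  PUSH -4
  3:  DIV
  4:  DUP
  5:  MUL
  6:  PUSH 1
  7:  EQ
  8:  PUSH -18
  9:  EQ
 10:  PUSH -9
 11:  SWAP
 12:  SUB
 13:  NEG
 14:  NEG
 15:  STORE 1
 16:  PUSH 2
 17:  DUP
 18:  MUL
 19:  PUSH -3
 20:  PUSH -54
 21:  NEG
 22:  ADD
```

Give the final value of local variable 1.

-9

PUSH -2  -> [-2]
PUSH -4  -> [-2, -4]
DIV      -> [0]
DUP      -> [0, 0]
MUL      -> [0]
PUSH 1   -> [0, 1]
EQ       -> [0]
PUSH -18 -> [0, -18]
EQ       -> [0]
PUSH -9  -> [0, -9]
SWAP     -> [-9, 0]
SUB      -> [-9]
NEG      -> [9]
NEG      -> [-9]
STORE 1  -> []
PUSH 2   -> [2]
DUP      -> [2, 2]
MUL      -> [4]
PUSH -3  -> [4, -3]
PUSH -54 -> [4, -3, -54]
NEG      -> [4, -3, 54]
ADD      -> [4, 51]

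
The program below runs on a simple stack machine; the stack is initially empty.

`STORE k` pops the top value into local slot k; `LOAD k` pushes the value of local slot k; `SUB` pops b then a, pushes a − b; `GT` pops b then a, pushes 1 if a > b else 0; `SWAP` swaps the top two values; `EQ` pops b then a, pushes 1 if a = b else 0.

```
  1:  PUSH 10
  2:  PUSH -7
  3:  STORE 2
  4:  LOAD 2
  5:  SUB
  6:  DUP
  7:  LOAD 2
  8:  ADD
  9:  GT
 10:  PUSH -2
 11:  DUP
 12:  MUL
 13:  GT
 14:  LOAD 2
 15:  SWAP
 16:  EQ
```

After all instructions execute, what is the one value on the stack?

0

PUSH 10 → [10]
PUSH -7 → [10, -7]
STORE 2 → [10]
LOAD 2  → [10, -7]
SUB     → [17]
DUP     → [17, 17]
LOAD 2  → [17, 17, -7]
ADD     → [17, 10]
GT      → [1]
PUSH -2 → [1, -2]
DUP     → [1, -2, -2]
MUL     → [1, 4]
GT      → [0]
LOAD 2  → [0, -7]
SWAP    → [-7, 0]
EQ      → [0]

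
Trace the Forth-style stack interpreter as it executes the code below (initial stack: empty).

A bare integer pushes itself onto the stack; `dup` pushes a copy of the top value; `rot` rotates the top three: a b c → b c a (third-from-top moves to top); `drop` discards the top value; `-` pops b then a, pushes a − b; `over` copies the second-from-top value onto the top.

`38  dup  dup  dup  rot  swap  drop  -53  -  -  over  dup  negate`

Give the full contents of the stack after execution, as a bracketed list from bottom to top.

38     : 38
dup    : 38 38
dup    : 38 38 38
dup    : 38 38 38 38
rot    : 38 38 38 38
swap   : 38 38 38 38
drop   : 38 38 38
-53    : 38 38 38 -53
-      : 38 38 91
-      : 38 -53
over   : 38 -53 38
dup    : 38 -53 38 38
negate : 38 -53 38 -38

[38, -53, 38, -38]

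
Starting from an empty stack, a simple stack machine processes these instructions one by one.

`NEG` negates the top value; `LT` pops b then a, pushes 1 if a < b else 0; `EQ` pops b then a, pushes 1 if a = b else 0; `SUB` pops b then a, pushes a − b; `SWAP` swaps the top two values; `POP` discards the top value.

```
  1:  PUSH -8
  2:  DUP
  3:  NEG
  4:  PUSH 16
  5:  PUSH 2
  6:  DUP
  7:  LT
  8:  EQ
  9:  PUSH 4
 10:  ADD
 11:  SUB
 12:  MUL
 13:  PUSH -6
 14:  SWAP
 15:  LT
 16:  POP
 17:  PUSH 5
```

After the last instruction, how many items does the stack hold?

PUSH -8 -> [-8]
DUP     -> [-8, -8]
NEG     -> [-8, 8]
PUSH 16 -> [-8, 8, 16]
PUSH 2  -> [-8, 8, 16, 2]
DUP     -> [-8, 8, 16, 2, 2]
LT      -> [-8, 8, 16, 0]
EQ      -> [-8, 8, 0]
PUSH 4  -> [-8, 8, 0, 4]
ADD     -> [-8, 8, 4]
SUB     -> [-8, 4]
MUL     -> [-32]
PUSH -6 -> [-32, -6]
SWAP    -> [-6, -32]
LT      -> [0]
POP     -> []
PUSH 5  -> [5]

1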